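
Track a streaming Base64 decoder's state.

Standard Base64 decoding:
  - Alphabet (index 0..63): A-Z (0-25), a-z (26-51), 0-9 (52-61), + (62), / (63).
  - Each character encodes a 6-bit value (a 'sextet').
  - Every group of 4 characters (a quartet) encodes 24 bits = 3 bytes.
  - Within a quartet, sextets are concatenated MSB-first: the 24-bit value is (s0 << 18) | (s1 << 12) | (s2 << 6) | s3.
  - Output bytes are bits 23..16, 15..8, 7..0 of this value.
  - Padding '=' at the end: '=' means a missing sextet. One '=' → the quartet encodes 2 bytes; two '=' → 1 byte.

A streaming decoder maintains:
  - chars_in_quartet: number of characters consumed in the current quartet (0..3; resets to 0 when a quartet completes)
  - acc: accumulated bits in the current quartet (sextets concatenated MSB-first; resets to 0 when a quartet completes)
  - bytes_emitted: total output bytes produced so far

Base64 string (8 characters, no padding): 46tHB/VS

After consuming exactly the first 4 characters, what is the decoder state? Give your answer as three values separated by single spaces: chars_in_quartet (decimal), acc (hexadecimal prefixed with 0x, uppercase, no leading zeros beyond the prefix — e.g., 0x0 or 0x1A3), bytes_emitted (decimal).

Answer: 0 0x0 3

Derivation:
After char 0 ('4'=56): chars_in_quartet=1 acc=0x38 bytes_emitted=0
After char 1 ('6'=58): chars_in_quartet=2 acc=0xE3A bytes_emitted=0
After char 2 ('t'=45): chars_in_quartet=3 acc=0x38EAD bytes_emitted=0
After char 3 ('H'=7): chars_in_quartet=4 acc=0xE3AB47 -> emit E3 AB 47, reset; bytes_emitted=3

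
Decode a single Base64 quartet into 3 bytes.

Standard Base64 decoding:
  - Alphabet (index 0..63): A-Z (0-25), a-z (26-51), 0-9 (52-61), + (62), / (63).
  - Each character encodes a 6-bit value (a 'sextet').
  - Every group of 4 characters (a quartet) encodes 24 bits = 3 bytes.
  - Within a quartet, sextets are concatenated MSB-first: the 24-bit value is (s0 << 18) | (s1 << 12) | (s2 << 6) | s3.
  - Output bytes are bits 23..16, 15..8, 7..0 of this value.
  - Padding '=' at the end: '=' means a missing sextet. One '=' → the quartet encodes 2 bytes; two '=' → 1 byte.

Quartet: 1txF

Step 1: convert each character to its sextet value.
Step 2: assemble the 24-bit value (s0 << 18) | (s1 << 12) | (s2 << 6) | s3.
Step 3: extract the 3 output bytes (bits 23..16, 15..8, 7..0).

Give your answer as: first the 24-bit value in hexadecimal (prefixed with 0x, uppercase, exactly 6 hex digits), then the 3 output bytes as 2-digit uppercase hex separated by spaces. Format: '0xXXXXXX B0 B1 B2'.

Sextets: 1=53, t=45, x=49, F=5
24-bit: (53<<18) | (45<<12) | (49<<6) | 5
      = 0xD40000 | 0x02D000 | 0x000C40 | 0x000005
      = 0xD6DC45
Bytes: (v>>16)&0xFF=D6, (v>>8)&0xFF=DC, v&0xFF=45

Answer: 0xD6DC45 D6 DC 45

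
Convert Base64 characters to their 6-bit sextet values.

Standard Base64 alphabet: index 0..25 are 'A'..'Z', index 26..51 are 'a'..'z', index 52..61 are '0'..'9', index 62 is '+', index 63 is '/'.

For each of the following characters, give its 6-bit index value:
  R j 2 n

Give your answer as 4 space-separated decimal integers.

Answer: 17 35 54 39

Derivation:
'R': A..Z range, ord('R') − ord('A') = 17
'j': a..z range, 26 + ord('j') − ord('a') = 35
'2': 0..9 range, 52 + ord('2') − ord('0') = 54
'n': a..z range, 26 + ord('n') − ord('a') = 39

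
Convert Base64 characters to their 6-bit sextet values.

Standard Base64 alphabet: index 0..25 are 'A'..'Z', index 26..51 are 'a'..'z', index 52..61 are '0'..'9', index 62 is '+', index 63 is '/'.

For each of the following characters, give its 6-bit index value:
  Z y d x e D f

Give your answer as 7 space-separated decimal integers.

'Z': A..Z range, ord('Z') − ord('A') = 25
'y': a..z range, 26 + ord('y') − ord('a') = 50
'd': a..z range, 26 + ord('d') − ord('a') = 29
'x': a..z range, 26 + ord('x') − ord('a') = 49
'e': a..z range, 26 + ord('e') − ord('a') = 30
'D': A..Z range, ord('D') − ord('A') = 3
'f': a..z range, 26 + ord('f') − ord('a') = 31

Answer: 25 50 29 49 30 3 31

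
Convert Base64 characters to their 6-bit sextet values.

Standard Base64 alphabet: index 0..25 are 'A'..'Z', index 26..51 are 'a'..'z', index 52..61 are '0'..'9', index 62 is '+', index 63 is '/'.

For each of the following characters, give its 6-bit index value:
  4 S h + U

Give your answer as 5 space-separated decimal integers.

Answer: 56 18 33 62 20

Derivation:
'4': 0..9 range, 52 + ord('4') − ord('0') = 56
'S': A..Z range, ord('S') − ord('A') = 18
'h': a..z range, 26 + ord('h') − ord('a') = 33
'+': index 62
'U': A..Z range, ord('U') − ord('A') = 20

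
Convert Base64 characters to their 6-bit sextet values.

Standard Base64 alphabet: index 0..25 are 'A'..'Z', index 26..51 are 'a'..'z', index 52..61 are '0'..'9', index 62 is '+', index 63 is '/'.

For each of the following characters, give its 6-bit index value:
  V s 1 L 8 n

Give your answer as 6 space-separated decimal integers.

Answer: 21 44 53 11 60 39

Derivation:
'V': A..Z range, ord('V') − ord('A') = 21
's': a..z range, 26 + ord('s') − ord('a') = 44
'1': 0..9 range, 52 + ord('1') − ord('0') = 53
'L': A..Z range, ord('L') − ord('A') = 11
'8': 0..9 range, 52 + ord('8') − ord('0') = 60
'n': a..z range, 26 + ord('n') − ord('a') = 39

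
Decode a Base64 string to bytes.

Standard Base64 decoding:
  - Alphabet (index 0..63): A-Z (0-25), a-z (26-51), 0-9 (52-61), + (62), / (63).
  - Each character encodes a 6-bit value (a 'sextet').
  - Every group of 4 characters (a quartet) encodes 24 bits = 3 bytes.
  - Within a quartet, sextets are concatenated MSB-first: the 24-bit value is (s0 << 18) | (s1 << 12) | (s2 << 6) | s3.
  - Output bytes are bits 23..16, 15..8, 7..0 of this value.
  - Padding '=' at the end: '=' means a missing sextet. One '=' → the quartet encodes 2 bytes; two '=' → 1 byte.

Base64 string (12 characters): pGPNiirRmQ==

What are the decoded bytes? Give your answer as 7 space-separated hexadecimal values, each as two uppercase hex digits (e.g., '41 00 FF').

After char 0 ('p'=41): chars_in_quartet=1 acc=0x29 bytes_emitted=0
After char 1 ('G'=6): chars_in_quartet=2 acc=0xA46 bytes_emitted=0
After char 2 ('P'=15): chars_in_quartet=3 acc=0x2918F bytes_emitted=0
After char 3 ('N'=13): chars_in_quartet=4 acc=0xA463CD -> emit A4 63 CD, reset; bytes_emitted=3
After char 4 ('i'=34): chars_in_quartet=1 acc=0x22 bytes_emitted=3
After char 5 ('i'=34): chars_in_quartet=2 acc=0x8A2 bytes_emitted=3
After char 6 ('r'=43): chars_in_quartet=3 acc=0x228AB bytes_emitted=3
After char 7 ('R'=17): chars_in_quartet=4 acc=0x8A2AD1 -> emit 8A 2A D1, reset; bytes_emitted=6
After char 8 ('m'=38): chars_in_quartet=1 acc=0x26 bytes_emitted=6
After char 9 ('Q'=16): chars_in_quartet=2 acc=0x990 bytes_emitted=6
Padding '==': partial quartet acc=0x990 -> emit 99; bytes_emitted=7

Answer: A4 63 CD 8A 2A D1 99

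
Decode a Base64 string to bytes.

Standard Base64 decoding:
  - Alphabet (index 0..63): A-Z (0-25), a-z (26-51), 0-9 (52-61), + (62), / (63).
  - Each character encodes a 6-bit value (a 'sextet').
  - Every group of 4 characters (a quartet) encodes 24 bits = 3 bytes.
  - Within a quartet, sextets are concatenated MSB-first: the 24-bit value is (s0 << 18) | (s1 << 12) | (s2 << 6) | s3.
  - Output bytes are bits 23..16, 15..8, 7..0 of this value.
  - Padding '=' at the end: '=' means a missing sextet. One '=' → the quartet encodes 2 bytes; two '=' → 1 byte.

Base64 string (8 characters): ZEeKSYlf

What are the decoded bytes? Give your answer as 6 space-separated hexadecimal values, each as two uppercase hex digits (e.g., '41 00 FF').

After char 0 ('Z'=25): chars_in_quartet=1 acc=0x19 bytes_emitted=0
After char 1 ('E'=4): chars_in_quartet=2 acc=0x644 bytes_emitted=0
After char 2 ('e'=30): chars_in_quartet=3 acc=0x1911E bytes_emitted=0
After char 3 ('K'=10): chars_in_quartet=4 acc=0x64478A -> emit 64 47 8A, reset; bytes_emitted=3
After char 4 ('S'=18): chars_in_quartet=1 acc=0x12 bytes_emitted=3
After char 5 ('Y'=24): chars_in_quartet=2 acc=0x498 bytes_emitted=3
After char 6 ('l'=37): chars_in_quartet=3 acc=0x12625 bytes_emitted=3
After char 7 ('f'=31): chars_in_quartet=4 acc=0x49895F -> emit 49 89 5F, reset; bytes_emitted=6

Answer: 64 47 8A 49 89 5F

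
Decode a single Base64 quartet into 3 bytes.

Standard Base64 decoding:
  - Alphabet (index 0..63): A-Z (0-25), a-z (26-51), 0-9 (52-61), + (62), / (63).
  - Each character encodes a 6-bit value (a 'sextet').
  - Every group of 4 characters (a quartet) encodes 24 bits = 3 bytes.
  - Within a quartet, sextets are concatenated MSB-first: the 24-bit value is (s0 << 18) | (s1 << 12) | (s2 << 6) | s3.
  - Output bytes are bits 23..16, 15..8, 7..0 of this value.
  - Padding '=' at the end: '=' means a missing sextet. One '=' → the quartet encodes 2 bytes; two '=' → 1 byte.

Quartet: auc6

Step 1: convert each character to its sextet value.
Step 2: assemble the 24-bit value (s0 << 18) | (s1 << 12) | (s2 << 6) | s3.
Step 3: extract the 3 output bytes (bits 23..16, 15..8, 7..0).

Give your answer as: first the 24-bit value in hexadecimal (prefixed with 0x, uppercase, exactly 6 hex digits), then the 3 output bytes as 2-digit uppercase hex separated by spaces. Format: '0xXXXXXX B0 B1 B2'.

Sextets: a=26, u=46, c=28, 6=58
24-bit: (26<<18) | (46<<12) | (28<<6) | 58
      = 0x680000 | 0x02E000 | 0x000700 | 0x00003A
      = 0x6AE73A
Bytes: (v>>16)&0xFF=6A, (v>>8)&0xFF=E7, v&0xFF=3A

Answer: 0x6AE73A 6A E7 3A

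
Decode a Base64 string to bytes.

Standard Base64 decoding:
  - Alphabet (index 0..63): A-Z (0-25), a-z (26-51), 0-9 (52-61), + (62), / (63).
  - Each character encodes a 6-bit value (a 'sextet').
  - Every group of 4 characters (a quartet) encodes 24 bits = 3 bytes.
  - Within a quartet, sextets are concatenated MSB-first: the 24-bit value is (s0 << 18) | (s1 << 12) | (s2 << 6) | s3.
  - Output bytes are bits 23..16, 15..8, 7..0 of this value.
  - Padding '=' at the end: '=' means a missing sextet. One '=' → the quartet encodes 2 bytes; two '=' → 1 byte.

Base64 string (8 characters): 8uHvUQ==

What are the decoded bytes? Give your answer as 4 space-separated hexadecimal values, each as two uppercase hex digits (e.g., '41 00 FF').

Answer: F2 E1 EF 51

Derivation:
After char 0 ('8'=60): chars_in_quartet=1 acc=0x3C bytes_emitted=0
After char 1 ('u'=46): chars_in_quartet=2 acc=0xF2E bytes_emitted=0
After char 2 ('H'=7): chars_in_quartet=3 acc=0x3CB87 bytes_emitted=0
After char 3 ('v'=47): chars_in_quartet=4 acc=0xF2E1EF -> emit F2 E1 EF, reset; bytes_emitted=3
After char 4 ('U'=20): chars_in_quartet=1 acc=0x14 bytes_emitted=3
After char 5 ('Q'=16): chars_in_quartet=2 acc=0x510 bytes_emitted=3
Padding '==': partial quartet acc=0x510 -> emit 51; bytes_emitted=4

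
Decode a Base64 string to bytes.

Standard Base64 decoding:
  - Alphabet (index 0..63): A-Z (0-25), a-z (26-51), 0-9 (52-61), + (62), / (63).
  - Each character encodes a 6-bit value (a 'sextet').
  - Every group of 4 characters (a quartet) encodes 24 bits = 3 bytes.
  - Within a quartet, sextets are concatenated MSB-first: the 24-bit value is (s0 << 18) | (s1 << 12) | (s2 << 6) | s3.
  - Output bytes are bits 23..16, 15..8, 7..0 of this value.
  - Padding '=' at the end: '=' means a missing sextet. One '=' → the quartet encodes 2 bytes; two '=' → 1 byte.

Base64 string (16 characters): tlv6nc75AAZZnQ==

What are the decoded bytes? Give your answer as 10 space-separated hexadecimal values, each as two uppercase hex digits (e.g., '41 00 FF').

After char 0 ('t'=45): chars_in_quartet=1 acc=0x2D bytes_emitted=0
After char 1 ('l'=37): chars_in_quartet=2 acc=0xB65 bytes_emitted=0
After char 2 ('v'=47): chars_in_quartet=3 acc=0x2D96F bytes_emitted=0
After char 3 ('6'=58): chars_in_quartet=4 acc=0xB65BFA -> emit B6 5B FA, reset; bytes_emitted=3
After char 4 ('n'=39): chars_in_quartet=1 acc=0x27 bytes_emitted=3
After char 5 ('c'=28): chars_in_quartet=2 acc=0x9DC bytes_emitted=3
After char 6 ('7'=59): chars_in_quartet=3 acc=0x2773B bytes_emitted=3
After char 7 ('5'=57): chars_in_quartet=4 acc=0x9DCEF9 -> emit 9D CE F9, reset; bytes_emitted=6
After char 8 ('A'=0): chars_in_quartet=1 acc=0x0 bytes_emitted=6
After char 9 ('A'=0): chars_in_quartet=2 acc=0x0 bytes_emitted=6
After char 10 ('Z'=25): chars_in_quartet=3 acc=0x19 bytes_emitted=6
After char 11 ('Z'=25): chars_in_quartet=4 acc=0x659 -> emit 00 06 59, reset; bytes_emitted=9
After char 12 ('n'=39): chars_in_quartet=1 acc=0x27 bytes_emitted=9
After char 13 ('Q'=16): chars_in_quartet=2 acc=0x9D0 bytes_emitted=9
Padding '==': partial quartet acc=0x9D0 -> emit 9D; bytes_emitted=10

Answer: B6 5B FA 9D CE F9 00 06 59 9D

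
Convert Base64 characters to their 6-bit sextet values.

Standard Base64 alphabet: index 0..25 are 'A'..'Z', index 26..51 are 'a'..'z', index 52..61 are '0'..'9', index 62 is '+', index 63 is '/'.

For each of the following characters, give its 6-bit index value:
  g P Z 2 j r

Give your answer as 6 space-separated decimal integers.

Answer: 32 15 25 54 35 43

Derivation:
'g': a..z range, 26 + ord('g') − ord('a') = 32
'P': A..Z range, ord('P') − ord('A') = 15
'Z': A..Z range, ord('Z') − ord('A') = 25
'2': 0..9 range, 52 + ord('2') − ord('0') = 54
'j': a..z range, 26 + ord('j') − ord('a') = 35
'r': a..z range, 26 + ord('r') − ord('a') = 43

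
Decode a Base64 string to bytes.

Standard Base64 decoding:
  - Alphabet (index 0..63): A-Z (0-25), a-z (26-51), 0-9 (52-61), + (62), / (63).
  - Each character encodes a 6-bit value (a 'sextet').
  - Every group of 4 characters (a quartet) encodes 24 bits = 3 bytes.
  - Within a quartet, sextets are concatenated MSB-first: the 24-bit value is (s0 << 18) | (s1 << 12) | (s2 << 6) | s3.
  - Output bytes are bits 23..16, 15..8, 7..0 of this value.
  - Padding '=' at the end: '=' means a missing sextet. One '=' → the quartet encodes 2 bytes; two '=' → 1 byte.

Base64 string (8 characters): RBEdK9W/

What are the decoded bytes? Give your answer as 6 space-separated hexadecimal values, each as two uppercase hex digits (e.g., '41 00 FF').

Answer: 44 11 1D 2B D5 BF

Derivation:
After char 0 ('R'=17): chars_in_quartet=1 acc=0x11 bytes_emitted=0
After char 1 ('B'=1): chars_in_quartet=2 acc=0x441 bytes_emitted=0
After char 2 ('E'=4): chars_in_quartet=3 acc=0x11044 bytes_emitted=0
After char 3 ('d'=29): chars_in_quartet=4 acc=0x44111D -> emit 44 11 1D, reset; bytes_emitted=3
After char 4 ('K'=10): chars_in_quartet=1 acc=0xA bytes_emitted=3
After char 5 ('9'=61): chars_in_quartet=2 acc=0x2BD bytes_emitted=3
After char 6 ('W'=22): chars_in_quartet=3 acc=0xAF56 bytes_emitted=3
After char 7 ('/'=63): chars_in_quartet=4 acc=0x2BD5BF -> emit 2B D5 BF, reset; bytes_emitted=6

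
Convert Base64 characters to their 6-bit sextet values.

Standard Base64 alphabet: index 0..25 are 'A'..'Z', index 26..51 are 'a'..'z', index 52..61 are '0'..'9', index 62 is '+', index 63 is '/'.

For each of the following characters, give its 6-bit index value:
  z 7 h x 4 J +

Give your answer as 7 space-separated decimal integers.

Answer: 51 59 33 49 56 9 62

Derivation:
'z': a..z range, 26 + ord('z') − ord('a') = 51
'7': 0..9 range, 52 + ord('7') − ord('0') = 59
'h': a..z range, 26 + ord('h') − ord('a') = 33
'x': a..z range, 26 + ord('x') − ord('a') = 49
'4': 0..9 range, 52 + ord('4') − ord('0') = 56
'J': A..Z range, ord('J') − ord('A') = 9
'+': index 62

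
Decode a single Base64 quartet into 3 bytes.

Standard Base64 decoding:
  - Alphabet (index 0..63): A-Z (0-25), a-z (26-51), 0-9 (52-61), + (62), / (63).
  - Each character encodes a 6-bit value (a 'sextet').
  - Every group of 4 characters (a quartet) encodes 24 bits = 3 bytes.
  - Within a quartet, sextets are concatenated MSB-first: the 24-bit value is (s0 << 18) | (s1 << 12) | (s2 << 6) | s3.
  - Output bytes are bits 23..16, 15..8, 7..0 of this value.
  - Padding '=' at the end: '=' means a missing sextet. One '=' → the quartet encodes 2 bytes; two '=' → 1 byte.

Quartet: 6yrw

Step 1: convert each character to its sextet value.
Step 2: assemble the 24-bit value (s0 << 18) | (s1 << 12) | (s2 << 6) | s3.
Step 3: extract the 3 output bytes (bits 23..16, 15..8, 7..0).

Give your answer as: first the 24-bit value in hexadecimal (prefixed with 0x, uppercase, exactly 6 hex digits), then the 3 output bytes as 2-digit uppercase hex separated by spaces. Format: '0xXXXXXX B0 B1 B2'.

Answer: 0xEB2AF0 EB 2A F0

Derivation:
Sextets: 6=58, y=50, r=43, w=48
24-bit: (58<<18) | (50<<12) | (43<<6) | 48
      = 0xE80000 | 0x032000 | 0x000AC0 | 0x000030
      = 0xEB2AF0
Bytes: (v>>16)&0xFF=EB, (v>>8)&0xFF=2A, v&0xFF=F0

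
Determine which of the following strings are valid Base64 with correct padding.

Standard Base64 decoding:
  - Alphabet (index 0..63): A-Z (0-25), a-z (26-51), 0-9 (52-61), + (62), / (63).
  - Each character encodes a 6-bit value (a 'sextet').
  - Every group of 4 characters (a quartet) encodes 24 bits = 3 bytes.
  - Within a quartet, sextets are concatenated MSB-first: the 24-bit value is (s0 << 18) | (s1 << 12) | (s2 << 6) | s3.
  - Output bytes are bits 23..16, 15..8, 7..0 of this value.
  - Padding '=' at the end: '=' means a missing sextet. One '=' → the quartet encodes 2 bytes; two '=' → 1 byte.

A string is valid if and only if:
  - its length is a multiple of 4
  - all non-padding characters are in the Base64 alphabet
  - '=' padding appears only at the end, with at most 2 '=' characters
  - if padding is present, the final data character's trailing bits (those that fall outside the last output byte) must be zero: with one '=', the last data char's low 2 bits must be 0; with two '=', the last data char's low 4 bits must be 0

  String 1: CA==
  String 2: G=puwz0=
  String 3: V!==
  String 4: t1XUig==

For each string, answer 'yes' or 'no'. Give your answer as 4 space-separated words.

String 1: 'CA==' → valid
String 2: 'G=puwz0=' → invalid (bad char(s): ['=']; '=' in middle)
String 3: 'V!==' → invalid (bad char(s): ['!'])
String 4: 't1XUig==' → valid

Answer: yes no no yes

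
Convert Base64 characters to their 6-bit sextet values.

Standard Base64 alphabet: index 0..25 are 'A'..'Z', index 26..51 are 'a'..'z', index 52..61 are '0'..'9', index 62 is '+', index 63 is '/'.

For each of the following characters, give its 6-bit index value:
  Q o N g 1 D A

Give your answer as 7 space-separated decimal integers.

'Q': A..Z range, ord('Q') − ord('A') = 16
'o': a..z range, 26 + ord('o') − ord('a') = 40
'N': A..Z range, ord('N') − ord('A') = 13
'g': a..z range, 26 + ord('g') − ord('a') = 32
'1': 0..9 range, 52 + ord('1') − ord('0') = 53
'D': A..Z range, ord('D') − ord('A') = 3
'A': A..Z range, ord('A') − ord('A') = 0

Answer: 16 40 13 32 53 3 0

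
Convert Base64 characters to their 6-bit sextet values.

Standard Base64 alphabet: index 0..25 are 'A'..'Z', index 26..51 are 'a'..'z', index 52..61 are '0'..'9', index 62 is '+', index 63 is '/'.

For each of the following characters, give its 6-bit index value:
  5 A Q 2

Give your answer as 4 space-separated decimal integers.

'5': 0..9 range, 52 + ord('5') − ord('0') = 57
'A': A..Z range, ord('A') − ord('A') = 0
'Q': A..Z range, ord('Q') − ord('A') = 16
'2': 0..9 range, 52 + ord('2') − ord('0') = 54

Answer: 57 0 16 54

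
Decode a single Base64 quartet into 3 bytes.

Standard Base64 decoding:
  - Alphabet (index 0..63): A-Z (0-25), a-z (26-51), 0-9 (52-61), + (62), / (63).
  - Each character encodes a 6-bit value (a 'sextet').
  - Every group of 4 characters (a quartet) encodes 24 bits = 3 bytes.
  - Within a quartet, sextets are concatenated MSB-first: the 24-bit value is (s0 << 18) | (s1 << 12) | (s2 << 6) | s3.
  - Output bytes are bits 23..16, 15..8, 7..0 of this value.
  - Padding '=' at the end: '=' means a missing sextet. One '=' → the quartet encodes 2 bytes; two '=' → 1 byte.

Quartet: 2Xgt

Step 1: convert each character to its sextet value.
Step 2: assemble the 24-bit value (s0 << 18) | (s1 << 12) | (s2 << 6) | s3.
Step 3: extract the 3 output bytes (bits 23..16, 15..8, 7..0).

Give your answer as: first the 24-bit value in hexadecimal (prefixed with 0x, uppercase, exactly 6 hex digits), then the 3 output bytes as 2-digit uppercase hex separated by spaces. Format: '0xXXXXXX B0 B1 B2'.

Answer: 0xD9782D D9 78 2D

Derivation:
Sextets: 2=54, X=23, g=32, t=45
24-bit: (54<<18) | (23<<12) | (32<<6) | 45
      = 0xD80000 | 0x017000 | 0x000800 | 0x00002D
      = 0xD9782D
Bytes: (v>>16)&0xFF=D9, (v>>8)&0xFF=78, v&0xFF=2D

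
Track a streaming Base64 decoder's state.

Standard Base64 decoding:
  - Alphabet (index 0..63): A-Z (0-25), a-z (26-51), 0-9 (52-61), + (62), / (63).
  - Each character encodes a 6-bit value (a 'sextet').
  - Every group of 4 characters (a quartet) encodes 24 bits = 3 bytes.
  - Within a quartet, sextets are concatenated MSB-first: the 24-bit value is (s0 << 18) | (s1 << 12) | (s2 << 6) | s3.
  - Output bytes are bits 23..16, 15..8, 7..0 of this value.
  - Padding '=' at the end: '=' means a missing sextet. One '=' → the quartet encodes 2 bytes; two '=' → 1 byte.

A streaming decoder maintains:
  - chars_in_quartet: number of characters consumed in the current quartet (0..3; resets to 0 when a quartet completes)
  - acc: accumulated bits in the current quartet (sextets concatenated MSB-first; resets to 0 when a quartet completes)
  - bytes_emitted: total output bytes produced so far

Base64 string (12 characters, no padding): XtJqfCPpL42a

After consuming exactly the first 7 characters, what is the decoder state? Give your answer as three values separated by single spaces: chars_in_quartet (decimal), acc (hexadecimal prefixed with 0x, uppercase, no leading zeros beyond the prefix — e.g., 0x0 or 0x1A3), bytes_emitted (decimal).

Answer: 3 0x1F08F 3

Derivation:
After char 0 ('X'=23): chars_in_quartet=1 acc=0x17 bytes_emitted=0
After char 1 ('t'=45): chars_in_quartet=2 acc=0x5ED bytes_emitted=0
After char 2 ('J'=9): chars_in_quartet=3 acc=0x17B49 bytes_emitted=0
After char 3 ('q'=42): chars_in_quartet=4 acc=0x5ED26A -> emit 5E D2 6A, reset; bytes_emitted=3
After char 4 ('f'=31): chars_in_quartet=1 acc=0x1F bytes_emitted=3
After char 5 ('C'=2): chars_in_quartet=2 acc=0x7C2 bytes_emitted=3
After char 6 ('P'=15): chars_in_quartet=3 acc=0x1F08F bytes_emitted=3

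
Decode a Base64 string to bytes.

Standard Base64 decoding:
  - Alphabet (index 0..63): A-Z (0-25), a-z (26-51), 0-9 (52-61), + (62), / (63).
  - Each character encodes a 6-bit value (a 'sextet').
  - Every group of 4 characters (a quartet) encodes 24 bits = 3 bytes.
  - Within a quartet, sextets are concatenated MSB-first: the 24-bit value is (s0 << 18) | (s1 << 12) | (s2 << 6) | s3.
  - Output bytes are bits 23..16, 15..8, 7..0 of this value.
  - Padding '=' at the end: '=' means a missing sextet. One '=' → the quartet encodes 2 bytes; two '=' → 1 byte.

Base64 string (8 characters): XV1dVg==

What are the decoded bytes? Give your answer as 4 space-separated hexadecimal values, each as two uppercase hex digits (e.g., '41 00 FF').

After char 0 ('X'=23): chars_in_quartet=1 acc=0x17 bytes_emitted=0
After char 1 ('V'=21): chars_in_quartet=2 acc=0x5D5 bytes_emitted=0
After char 2 ('1'=53): chars_in_quartet=3 acc=0x17575 bytes_emitted=0
After char 3 ('d'=29): chars_in_quartet=4 acc=0x5D5D5D -> emit 5D 5D 5D, reset; bytes_emitted=3
After char 4 ('V'=21): chars_in_quartet=1 acc=0x15 bytes_emitted=3
After char 5 ('g'=32): chars_in_quartet=2 acc=0x560 bytes_emitted=3
Padding '==': partial quartet acc=0x560 -> emit 56; bytes_emitted=4

Answer: 5D 5D 5D 56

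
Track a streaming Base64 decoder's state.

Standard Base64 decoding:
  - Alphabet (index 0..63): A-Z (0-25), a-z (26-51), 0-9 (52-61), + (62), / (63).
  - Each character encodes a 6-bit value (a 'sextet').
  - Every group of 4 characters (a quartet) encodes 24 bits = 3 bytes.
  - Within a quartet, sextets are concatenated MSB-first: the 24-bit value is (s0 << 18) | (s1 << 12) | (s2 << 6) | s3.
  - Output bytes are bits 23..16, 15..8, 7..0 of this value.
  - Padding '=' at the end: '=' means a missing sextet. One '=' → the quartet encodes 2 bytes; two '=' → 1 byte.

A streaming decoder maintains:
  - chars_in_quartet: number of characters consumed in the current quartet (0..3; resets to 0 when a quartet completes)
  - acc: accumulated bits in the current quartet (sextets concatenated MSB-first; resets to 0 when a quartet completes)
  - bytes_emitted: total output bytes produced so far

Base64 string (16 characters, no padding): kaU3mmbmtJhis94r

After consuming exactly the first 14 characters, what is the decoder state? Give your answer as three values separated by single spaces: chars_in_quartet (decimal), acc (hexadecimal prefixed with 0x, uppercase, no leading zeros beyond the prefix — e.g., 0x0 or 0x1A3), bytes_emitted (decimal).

After char 0 ('k'=36): chars_in_quartet=1 acc=0x24 bytes_emitted=0
After char 1 ('a'=26): chars_in_quartet=2 acc=0x91A bytes_emitted=0
After char 2 ('U'=20): chars_in_quartet=3 acc=0x24694 bytes_emitted=0
After char 3 ('3'=55): chars_in_quartet=4 acc=0x91A537 -> emit 91 A5 37, reset; bytes_emitted=3
After char 4 ('m'=38): chars_in_quartet=1 acc=0x26 bytes_emitted=3
After char 5 ('m'=38): chars_in_quartet=2 acc=0x9A6 bytes_emitted=3
After char 6 ('b'=27): chars_in_quartet=3 acc=0x2699B bytes_emitted=3
After char 7 ('m'=38): chars_in_quartet=4 acc=0x9A66E6 -> emit 9A 66 E6, reset; bytes_emitted=6
After char 8 ('t'=45): chars_in_quartet=1 acc=0x2D bytes_emitted=6
After char 9 ('J'=9): chars_in_quartet=2 acc=0xB49 bytes_emitted=6
After char 10 ('h'=33): chars_in_quartet=3 acc=0x2D261 bytes_emitted=6
After char 11 ('i'=34): chars_in_quartet=4 acc=0xB49862 -> emit B4 98 62, reset; bytes_emitted=9
After char 12 ('s'=44): chars_in_quartet=1 acc=0x2C bytes_emitted=9
After char 13 ('9'=61): chars_in_quartet=2 acc=0xB3D bytes_emitted=9

Answer: 2 0xB3D 9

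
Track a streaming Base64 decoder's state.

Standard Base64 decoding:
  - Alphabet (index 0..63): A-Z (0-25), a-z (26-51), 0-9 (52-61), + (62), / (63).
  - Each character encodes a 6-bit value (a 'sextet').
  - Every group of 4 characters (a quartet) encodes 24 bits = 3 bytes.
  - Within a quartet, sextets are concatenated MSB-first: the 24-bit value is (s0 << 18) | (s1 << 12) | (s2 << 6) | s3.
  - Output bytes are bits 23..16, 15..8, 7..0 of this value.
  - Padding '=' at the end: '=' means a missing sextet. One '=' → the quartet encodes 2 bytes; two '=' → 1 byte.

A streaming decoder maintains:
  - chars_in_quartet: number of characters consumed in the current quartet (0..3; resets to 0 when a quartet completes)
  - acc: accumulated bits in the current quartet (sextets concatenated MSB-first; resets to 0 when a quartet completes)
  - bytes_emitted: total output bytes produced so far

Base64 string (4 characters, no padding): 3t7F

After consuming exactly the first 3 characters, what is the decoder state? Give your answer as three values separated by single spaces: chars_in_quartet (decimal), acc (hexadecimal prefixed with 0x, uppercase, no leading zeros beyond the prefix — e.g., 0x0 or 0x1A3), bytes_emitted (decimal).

After char 0 ('3'=55): chars_in_quartet=1 acc=0x37 bytes_emitted=0
After char 1 ('t'=45): chars_in_quartet=2 acc=0xDED bytes_emitted=0
After char 2 ('7'=59): chars_in_quartet=3 acc=0x37B7B bytes_emitted=0

Answer: 3 0x37B7B 0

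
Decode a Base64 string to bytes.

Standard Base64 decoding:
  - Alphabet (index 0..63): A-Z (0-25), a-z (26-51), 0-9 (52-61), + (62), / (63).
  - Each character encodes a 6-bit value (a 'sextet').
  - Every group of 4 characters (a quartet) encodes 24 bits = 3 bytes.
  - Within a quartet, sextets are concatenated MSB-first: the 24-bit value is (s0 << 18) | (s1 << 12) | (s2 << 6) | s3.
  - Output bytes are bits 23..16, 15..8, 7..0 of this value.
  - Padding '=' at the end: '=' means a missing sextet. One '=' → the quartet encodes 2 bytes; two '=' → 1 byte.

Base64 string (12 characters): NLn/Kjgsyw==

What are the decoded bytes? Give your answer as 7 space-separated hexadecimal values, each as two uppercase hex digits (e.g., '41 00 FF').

Answer: 34 B9 FF 2A 38 2C CB

Derivation:
After char 0 ('N'=13): chars_in_quartet=1 acc=0xD bytes_emitted=0
After char 1 ('L'=11): chars_in_quartet=2 acc=0x34B bytes_emitted=0
After char 2 ('n'=39): chars_in_quartet=3 acc=0xD2E7 bytes_emitted=0
After char 3 ('/'=63): chars_in_quartet=4 acc=0x34B9FF -> emit 34 B9 FF, reset; bytes_emitted=3
After char 4 ('K'=10): chars_in_quartet=1 acc=0xA bytes_emitted=3
After char 5 ('j'=35): chars_in_quartet=2 acc=0x2A3 bytes_emitted=3
After char 6 ('g'=32): chars_in_quartet=3 acc=0xA8E0 bytes_emitted=3
After char 7 ('s'=44): chars_in_quartet=4 acc=0x2A382C -> emit 2A 38 2C, reset; bytes_emitted=6
After char 8 ('y'=50): chars_in_quartet=1 acc=0x32 bytes_emitted=6
After char 9 ('w'=48): chars_in_quartet=2 acc=0xCB0 bytes_emitted=6
Padding '==': partial quartet acc=0xCB0 -> emit CB; bytes_emitted=7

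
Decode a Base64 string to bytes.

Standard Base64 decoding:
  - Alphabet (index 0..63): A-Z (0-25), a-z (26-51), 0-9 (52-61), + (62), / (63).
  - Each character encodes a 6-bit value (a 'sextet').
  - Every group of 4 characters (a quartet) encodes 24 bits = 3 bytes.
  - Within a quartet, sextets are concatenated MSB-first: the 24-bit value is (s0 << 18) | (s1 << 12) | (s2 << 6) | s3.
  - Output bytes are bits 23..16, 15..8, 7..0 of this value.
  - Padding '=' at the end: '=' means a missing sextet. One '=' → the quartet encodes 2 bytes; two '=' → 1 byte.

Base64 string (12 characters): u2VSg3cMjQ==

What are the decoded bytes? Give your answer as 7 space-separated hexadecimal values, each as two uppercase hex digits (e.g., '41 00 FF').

Answer: BB 65 52 83 77 0C 8D

Derivation:
After char 0 ('u'=46): chars_in_quartet=1 acc=0x2E bytes_emitted=0
After char 1 ('2'=54): chars_in_quartet=2 acc=0xBB6 bytes_emitted=0
After char 2 ('V'=21): chars_in_quartet=3 acc=0x2ED95 bytes_emitted=0
After char 3 ('S'=18): chars_in_quartet=4 acc=0xBB6552 -> emit BB 65 52, reset; bytes_emitted=3
After char 4 ('g'=32): chars_in_quartet=1 acc=0x20 bytes_emitted=3
After char 5 ('3'=55): chars_in_quartet=2 acc=0x837 bytes_emitted=3
After char 6 ('c'=28): chars_in_quartet=3 acc=0x20DDC bytes_emitted=3
After char 7 ('M'=12): chars_in_quartet=4 acc=0x83770C -> emit 83 77 0C, reset; bytes_emitted=6
After char 8 ('j'=35): chars_in_quartet=1 acc=0x23 bytes_emitted=6
After char 9 ('Q'=16): chars_in_quartet=2 acc=0x8D0 bytes_emitted=6
Padding '==': partial quartet acc=0x8D0 -> emit 8D; bytes_emitted=7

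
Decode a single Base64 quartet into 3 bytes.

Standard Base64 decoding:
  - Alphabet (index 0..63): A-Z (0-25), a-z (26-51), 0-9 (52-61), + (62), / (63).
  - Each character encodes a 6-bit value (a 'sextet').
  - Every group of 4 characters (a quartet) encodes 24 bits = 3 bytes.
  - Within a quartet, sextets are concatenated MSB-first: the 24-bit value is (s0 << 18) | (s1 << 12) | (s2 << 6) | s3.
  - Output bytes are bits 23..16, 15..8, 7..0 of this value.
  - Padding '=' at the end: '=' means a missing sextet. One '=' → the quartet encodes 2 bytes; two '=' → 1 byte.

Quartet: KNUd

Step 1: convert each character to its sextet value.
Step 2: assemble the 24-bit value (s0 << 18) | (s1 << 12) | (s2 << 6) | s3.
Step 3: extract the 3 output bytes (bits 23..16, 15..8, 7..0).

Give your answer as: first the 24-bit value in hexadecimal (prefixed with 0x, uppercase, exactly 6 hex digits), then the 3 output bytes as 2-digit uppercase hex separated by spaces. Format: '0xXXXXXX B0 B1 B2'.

Answer: 0x28D51D 28 D5 1D

Derivation:
Sextets: K=10, N=13, U=20, d=29
24-bit: (10<<18) | (13<<12) | (20<<6) | 29
      = 0x280000 | 0x00D000 | 0x000500 | 0x00001D
      = 0x28D51D
Bytes: (v>>16)&0xFF=28, (v>>8)&0xFF=D5, v&0xFF=1D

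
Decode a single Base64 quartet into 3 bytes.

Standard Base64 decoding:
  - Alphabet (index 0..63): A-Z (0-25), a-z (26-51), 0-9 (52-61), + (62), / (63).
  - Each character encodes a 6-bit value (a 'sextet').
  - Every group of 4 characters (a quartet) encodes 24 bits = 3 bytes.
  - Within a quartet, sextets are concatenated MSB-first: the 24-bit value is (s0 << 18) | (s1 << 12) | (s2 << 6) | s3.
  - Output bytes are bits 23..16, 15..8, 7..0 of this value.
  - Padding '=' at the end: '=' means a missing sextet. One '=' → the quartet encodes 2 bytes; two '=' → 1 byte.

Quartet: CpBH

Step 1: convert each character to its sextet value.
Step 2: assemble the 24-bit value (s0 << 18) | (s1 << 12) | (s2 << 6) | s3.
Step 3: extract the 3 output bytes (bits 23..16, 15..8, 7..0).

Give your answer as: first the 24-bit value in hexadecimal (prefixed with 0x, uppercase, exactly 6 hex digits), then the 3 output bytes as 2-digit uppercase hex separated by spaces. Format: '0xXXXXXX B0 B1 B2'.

Answer: 0x0A9047 0A 90 47

Derivation:
Sextets: C=2, p=41, B=1, H=7
24-bit: (2<<18) | (41<<12) | (1<<6) | 7
      = 0x080000 | 0x029000 | 0x000040 | 0x000007
      = 0x0A9047
Bytes: (v>>16)&0xFF=0A, (v>>8)&0xFF=90, v&0xFF=47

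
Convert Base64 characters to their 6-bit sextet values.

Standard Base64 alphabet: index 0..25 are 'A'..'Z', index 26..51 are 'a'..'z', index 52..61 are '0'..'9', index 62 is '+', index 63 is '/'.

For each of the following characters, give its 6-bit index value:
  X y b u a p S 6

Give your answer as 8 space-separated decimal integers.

'X': A..Z range, ord('X') − ord('A') = 23
'y': a..z range, 26 + ord('y') − ord('a') = 50
'b': a..z range, 26 + ord('b') − ord('a') = 27
'u': a..z range, 26 + ord('u') − ord('a') = 46
'a': a..z range, 26 + ord('a') − ord('a') = 26
'p': a..z range, 26 + ord('p') − ord('a') = 41
'S': A..Z range, ord('S') − ord('A') = 18
'6': 0..9 range, 52 + ord('6') − ord('0') = 58

Answer: 23 50 27 46 26 41 18 58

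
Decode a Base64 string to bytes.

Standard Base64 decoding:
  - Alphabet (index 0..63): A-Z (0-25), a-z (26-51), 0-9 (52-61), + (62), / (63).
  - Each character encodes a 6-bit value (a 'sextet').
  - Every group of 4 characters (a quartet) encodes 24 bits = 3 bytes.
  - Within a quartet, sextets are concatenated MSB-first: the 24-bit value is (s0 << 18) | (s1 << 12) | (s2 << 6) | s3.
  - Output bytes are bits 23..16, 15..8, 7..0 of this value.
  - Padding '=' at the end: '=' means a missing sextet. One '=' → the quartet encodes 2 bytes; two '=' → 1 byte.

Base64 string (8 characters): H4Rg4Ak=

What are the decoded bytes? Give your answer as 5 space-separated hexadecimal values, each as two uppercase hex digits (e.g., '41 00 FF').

After char 0 ('H'=7): chars_in_quartet=1 acc=0x7 bytes_emitted=0
After char 1 ('4'=56): chars_in_quartet=2 acc=0x1F8 bytes_emitted=0
After char 2 ('R'=17): chars_in_quartet=3 acc=0x7E11 bytes_emitted=0
After char 3 ('g'=32): chars_in_quartet=4 acc=0x1F8460 -> emit 1F 84 60, reset; bytes_emitted=3
After char 4 ('4'=56): chars_in_quartet=1 acc=0x38 bytes_emitted=3
After char 5 ('A'=0): chars_in_quartet=2 acc=0xE00 bytes_emitted=3
After char 6 ('k'=36): chars_in_quartet=3 acc=0x38024 bytes_emitted=3
Padding '=': partial quartet acc=0x38024 -> emit E0 09; bytes_emitted=5

Answer: 1F 84 60 E0 09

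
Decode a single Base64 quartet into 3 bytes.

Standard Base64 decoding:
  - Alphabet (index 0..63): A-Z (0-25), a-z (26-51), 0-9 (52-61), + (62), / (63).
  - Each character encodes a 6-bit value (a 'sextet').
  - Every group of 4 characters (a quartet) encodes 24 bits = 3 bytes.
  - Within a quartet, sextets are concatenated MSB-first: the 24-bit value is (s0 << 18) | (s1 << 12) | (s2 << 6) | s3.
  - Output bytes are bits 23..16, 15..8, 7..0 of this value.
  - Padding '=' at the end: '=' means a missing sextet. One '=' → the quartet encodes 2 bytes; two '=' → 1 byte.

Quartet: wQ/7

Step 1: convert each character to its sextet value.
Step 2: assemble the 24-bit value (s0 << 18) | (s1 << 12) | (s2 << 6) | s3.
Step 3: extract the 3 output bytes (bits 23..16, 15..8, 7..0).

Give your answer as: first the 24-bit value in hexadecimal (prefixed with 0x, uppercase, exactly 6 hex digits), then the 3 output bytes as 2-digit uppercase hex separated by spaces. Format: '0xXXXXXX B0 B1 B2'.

Answer: 0xC10FFB C1 0F FB

Derivation:
Sextets: w=48, Q=16, /=63, 7=59
24-bit: (48<<18) | (16<<12) | (63<<6) | 59
      = 0xC00000 | 0x010000 | 0x000FC0 | 0x00003B
      = 0xC10FFB
Bytes: (v>>16)&0xFF=C1, (v>>8)&0xFF=0F, v&0xFF=FB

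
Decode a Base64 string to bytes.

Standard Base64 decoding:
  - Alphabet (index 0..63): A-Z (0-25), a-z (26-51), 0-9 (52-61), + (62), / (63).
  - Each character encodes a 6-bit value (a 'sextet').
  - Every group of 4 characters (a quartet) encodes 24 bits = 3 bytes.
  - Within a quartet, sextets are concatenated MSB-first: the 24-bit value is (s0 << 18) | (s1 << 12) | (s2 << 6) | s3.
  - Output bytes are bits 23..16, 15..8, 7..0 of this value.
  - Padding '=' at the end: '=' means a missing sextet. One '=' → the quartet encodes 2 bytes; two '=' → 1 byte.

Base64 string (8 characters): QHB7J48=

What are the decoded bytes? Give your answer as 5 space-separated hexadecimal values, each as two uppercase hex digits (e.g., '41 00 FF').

Answer: 40 70 7B 27 8F

Derivation:
After char 0 ('Q'=16): chars_in_quartet=1 acc=0x10 bytes_emitted=0
After char 1 ('H'=7): chars_in_quartet=2 acc=0x407 bytes_emitted=0
After char 2 ('B'=1): chars_in_quartet=3 acc=0x101C1 bytes_emitted=0
After char 3 ('7'=59): chars_in_quartet=4 acc=0x40707B -> emit 40 70 7B, reset; bytes_emitted=3
After char 4 ('J'=9): chars_in_quartet=1 acc=0x9 bytes_emitted=3
After char 5 ('4'=56): chars_in_quartet=2 acc=0x278 bytes_emitted=3
After char 6 ('8'=60): chars_in_quartet=3 acc=0x9E3C bytes_emitted=3
Padding '=': partial quartet acc=0x9E3C -> emit 27 8F; bytes_emitted=5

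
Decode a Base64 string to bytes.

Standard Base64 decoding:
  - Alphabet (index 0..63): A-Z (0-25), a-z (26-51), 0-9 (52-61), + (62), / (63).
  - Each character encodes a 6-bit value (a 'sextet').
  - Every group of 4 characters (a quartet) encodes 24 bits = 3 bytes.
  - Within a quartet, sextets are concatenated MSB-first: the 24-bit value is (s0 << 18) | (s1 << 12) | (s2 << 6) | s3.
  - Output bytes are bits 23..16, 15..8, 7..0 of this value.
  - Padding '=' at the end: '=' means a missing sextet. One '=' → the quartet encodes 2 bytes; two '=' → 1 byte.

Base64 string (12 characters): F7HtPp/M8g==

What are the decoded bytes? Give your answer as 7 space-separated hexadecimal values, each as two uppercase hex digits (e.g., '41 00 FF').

After char 0 ('F'=5): chars_in_quartet=1 acc=0x5 bytes_emitted=0
After char 1 ('7'=59): chars_in_quartet=2 acc=0x17B bytes_emitted=0
After char 2 ('H'=7): chars_in_quartet=3 acc=0x5EC7 bytes_emitted=0
After char 3 ('t'=45): chars_in_quartet=4 acc=0x17B1ED -> emit 17 B1 ED, reset; bytes_emitted=3
After char 4 ('P'=15): chars_in_quartet=1 acc=0xF bytes_emitted=3
After char 5 ('p'=41): chars_in_quartet=2 acc=0x3E9 bytes_emitted=3
After char 6 ('/'=63): chars_in_quartet=3 acc=0xFA7F bytes_emitted=3
After char 7 ('M'=12): chars_in_quartet=4 acc=0x3E9FCC -> emit 3E 9F CC, reset; bytes_emitted=6
After char 8 ('8'=60): chars_in_quartet=1 acc=0x3C bytes_emitted=6
After char 9 ('g'=32): chars_in_quartet=2 acc=0xF20 bytes_emitted=6
Padding '==': partial quartet acc=0xF20 -> emit F2; bytes_emitted=7

Answer: 17 B1 ED 3E 9F CC F2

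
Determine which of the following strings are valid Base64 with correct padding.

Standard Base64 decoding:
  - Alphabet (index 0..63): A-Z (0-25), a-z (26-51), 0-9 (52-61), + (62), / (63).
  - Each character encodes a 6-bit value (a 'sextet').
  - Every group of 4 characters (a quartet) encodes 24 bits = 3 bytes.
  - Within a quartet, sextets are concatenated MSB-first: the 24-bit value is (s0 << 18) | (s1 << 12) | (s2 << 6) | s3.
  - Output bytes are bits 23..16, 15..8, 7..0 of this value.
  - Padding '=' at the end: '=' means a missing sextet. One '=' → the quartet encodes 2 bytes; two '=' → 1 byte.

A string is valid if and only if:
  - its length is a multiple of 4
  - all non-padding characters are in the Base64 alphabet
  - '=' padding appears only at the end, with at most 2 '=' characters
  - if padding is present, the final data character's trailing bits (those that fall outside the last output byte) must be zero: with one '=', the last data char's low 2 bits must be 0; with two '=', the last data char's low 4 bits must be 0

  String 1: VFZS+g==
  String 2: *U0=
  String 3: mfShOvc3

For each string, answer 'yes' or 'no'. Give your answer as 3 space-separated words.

Answer: yes no yes

Derivation:
String 1: 'VFZS+g==' → valid
String 2: '*U0=' → invalid (bad char(s): ['*'])
String 3: 'mfShOvc3' → valid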